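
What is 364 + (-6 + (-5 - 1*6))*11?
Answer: 177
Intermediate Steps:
364 + (-6 + (-5 - 1*6))*11 = 364 + (-6 + (-5 - 6))*11 = 364 + (-6 - 11)*11 = 364 - 17*11 = 364 - 187 = 177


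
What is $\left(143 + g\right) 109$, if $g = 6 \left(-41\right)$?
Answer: $-11227$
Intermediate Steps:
$g = -246$
$\left(143 + g\right) 109 = \left(143 - 246\right) 109 = \left(-103\right) 109 = -11227$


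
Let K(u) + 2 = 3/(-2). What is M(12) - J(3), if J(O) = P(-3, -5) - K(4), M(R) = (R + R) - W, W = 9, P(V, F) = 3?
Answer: 17/2 ≈ 8.5000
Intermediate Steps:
K(u) = -7/2 (K(u) = -2 + 3/(-2) = -2 + 3*(-½) = -2 - 3/2 = -7/2)
M(R) = -9 + 2*R (M(R) = (R + R) - 1*9 = 2*R - 9 = -9 + 2*R)
J(O) = 13/2 (J(O) = 3 - 1*(-7/2) = 3 + 7/2 = 13/2)
M(12) - J(3) = (-9 + 2*12) - 1*13/2 = (-9 + 24) - 13/2 = 15 - 13/2 = 17/2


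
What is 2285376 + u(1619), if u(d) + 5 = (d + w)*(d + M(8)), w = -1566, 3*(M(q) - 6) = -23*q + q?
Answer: 7105160/3 ≈ 2.3684e+6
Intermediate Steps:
M(q) = 6 - 22*q/3 (M(q) = 6 + (-23*q + q)/3 = 6 + (-22*q)/3 = 6 - 22*q/3)
u(d) = -5 + (-1566 + d)*(-158/3 + d) (u(d) = -5 + (d - 1566)*(d + (6 - 22/3*8)) = -5 + (-1566 + d)*(d + (6 - 176/3)) = -5 + (-1566 + d)*(d - 158/3) = -5 + (-1566 + d)*(-158/3 + d))
2285376 + u(1619) = 2285376 + (82471 + 1619² - 4856/3*1619) = 2285376 + (82471 + 2621161 - 7861864/3) = 2285376 + 249032/3 = 7105160/3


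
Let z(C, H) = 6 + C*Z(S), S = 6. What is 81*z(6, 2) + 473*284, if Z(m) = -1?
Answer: 134332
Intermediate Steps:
z(C, H) = 6 - C (z(C, H) = 6 + C*(-1) = 6 - C)
81*z(6, 2) + 473*284 = 81*(6 - 1*6) + 473*284 = 81*(6 - 6) + 134332 = 81*0 + 134332 = 0 + 134332 = 134332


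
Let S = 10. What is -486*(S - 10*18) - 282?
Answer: 82338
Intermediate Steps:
-486*(S - 10*18) - 282 = -486*(10 - 10*18) - 282 = -486*(10 - 180) - 282 = -486*(-170) - 282 = 82620 - 282 = 82338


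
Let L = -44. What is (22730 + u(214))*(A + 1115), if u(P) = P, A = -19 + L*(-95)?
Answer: 121052544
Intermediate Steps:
A = 4161 (A = -19 - 44*(-95) = -19 + 4180 = 4161)
(22730 + u(214))*(A + 1115) = (22730 + 214)*(4161 + 1115) = 22944*5276 = 121052544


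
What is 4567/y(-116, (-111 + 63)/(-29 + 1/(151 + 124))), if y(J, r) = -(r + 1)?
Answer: -6069543/3529 ≈ -1719.9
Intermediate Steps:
y(J, r) = -1 - r (y(J, r) = -(1 + r) = -1 - r)
4567/y(-116, (-111 + 63)/(-29 + 1/(151 + 124))) = 4567/(-1 - (-111 + 63)/(-29 + 1/(151 + 124))) = 4567/(-1 - (-48)/(-29 + 1/275)) = 4567/(-1 - (-48)/(-7974/275)) = 4567/(-1 - (-48)*(-275)/7974) = 4567/(-1 - 1*2200/1329) = 4567/(-1 - 2200/1329) = 4567/(-3529/1329) = 4567*(-1329/3529) = -6069543/3529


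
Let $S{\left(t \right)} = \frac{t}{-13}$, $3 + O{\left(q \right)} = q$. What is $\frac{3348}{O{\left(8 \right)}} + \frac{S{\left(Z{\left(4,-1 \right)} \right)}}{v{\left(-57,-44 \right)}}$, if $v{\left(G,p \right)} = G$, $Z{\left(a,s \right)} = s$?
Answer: $\frac{2480863}{3705} \approx 669.6$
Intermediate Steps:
$O{\left(q \right)} = -3 + q$
$S{\left(t \right)} = - \frac{t}{13}$ ($S{\left(t \right)} = t \left(- \frac{1}{13}\right) = - \frac{t}{13}$)
$\frac{3348}{O{\left(8 \right)}} + \frac{S{\left(Z{\left(4,-1 \right)} \right)}}{v{\left(-57,-44 \right)}} = \frac{3348}{-3 + 8} + \frac{\left(- \frac{1}{13}\right) \left(-1\right)}{-57} = \frac{3348}{5} + \frac{1}{13} \left(- \frac{1}{57}\right) = 3348 \cdot \frac{1}{5} - \frac{1}{741} = \frac{3348}{5} - \frac{1}{741} = \frac{2480863}{3705}$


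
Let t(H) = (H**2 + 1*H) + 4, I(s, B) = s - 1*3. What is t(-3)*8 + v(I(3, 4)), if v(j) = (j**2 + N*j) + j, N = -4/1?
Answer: 80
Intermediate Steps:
N = -4 (N = -4*1 = -4)
I(s, B) = -3 + s (I(s, B) = s - 3 = -3 + s)
v(j) = j**2 - 3*j (v(j) = (j**2 - 4*j) + j = j**2 - 3*j)
t(H) = 4 + H + H**2 (t(H) = (H**2 + H) + 4 = (H + H**2) + 4 = 4 + H + H**2)
t(-3)*8 + v(I(3, 4)) = (4 - 3 + (-3)**2)*8 + (-3 + 3)*(-3 + (-3 + 3)) = (4 - 3 + 9)*8 + 0*(-3 + 0) = 10*8 + 0*(-3) = 80 + 0 = 80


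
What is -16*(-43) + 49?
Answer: 737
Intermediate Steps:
-16*(-43) + 49 = 688 + 49 = 737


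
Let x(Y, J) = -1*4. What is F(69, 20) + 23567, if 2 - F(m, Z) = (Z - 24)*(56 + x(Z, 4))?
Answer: 23777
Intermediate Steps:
x(Y, J) = -4
F(m, Z) = 1250 - 52*Z (F(m, Z) = 2 - (Z - 24)*(56 - 4) = 2 - (-24 + Z)*52 = 2 - (-1248 + 52*Z) = 2 + (1248 - 52*Z) = 1250 - 52*Z)
F(69, 20) + 23567 = (1250 - 52*20) + 23567 = (1250 - 1040) + 23567 = 210 + 23567 = 23777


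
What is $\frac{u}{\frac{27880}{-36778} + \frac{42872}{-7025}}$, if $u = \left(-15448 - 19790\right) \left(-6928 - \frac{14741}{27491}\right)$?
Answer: $- \frac{11716988450606642175}{329261084522} \approx -3.5586 \cdot 10^{7}$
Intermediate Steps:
$u = \frac{6711866043582}{27491}$ ($u = - 35238 \left(-6928 - \frac{14741}{27491}\right) = \left(-35238\right) \left(- \frac{190472389}{27491}\right) = \frac{6711866043582}{27491} \approx 2.4415 \cdot 10^{8}$)
$\frac{u}{\frac{27880}{-36778} + \frac{42872}{-7025}} = \frac{6711866043582}{27491 \left(\frac{27880}{-36778} + \frac{42872}{-7025}\right)} = \frac{6711866043582}{27491 \left(27880 \left(- \frac{1}{36778}\right) + 42872 \left(- \frac{1}{7025}\right)\right)} = \frac{6711866043582}{27491 \left(- \frac{13940}{18389} - \frac{42872}{7025}\right)} = \frac{6711866043582}{27491 \left(- \frac{886301708}{129182725}\right)} = \frac{6711866043582}{27491} \left(- \frac{129182725}{886301708}\right) = - \frac{11716988450606642175}{329261084522}$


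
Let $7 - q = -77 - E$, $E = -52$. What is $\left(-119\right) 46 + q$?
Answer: $-5442$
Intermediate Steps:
$q = 32$ ($q = 7 - \left(-77 - -52\right) = 7 - \left(-77 + 52\right) = 7 - -25 = 7 + 25 = 32$)
$\left(-119\right) 46 + q = \left(-119\right) 46 + 32 = -5474 + 32 = -5442$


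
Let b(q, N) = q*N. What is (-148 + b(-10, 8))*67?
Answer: -15276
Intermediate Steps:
b(q, N) = N*q
(-148 + b(-10, 8))*67 = (-148 + 8*(-10))*67 = (-148 - 80)*67 = -228*67 = -15276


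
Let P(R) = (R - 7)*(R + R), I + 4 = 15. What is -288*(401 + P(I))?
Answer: -140832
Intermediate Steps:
I = 11 (I = -4 + 15 = 11)
P(R) = 2*R*(-7 + R) (P(R) = (-7 + R)*(2*R) = 2*R*(-7 + R))
-288*(401 + P(I)) = -288*(401 + 2*11*(-7 + 11)) = -288*(401 + 2*11*4) = -288*(401 + 88) = -288*489 = -140832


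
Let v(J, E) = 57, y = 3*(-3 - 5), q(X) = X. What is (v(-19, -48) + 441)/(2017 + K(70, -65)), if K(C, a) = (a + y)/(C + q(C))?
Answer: 23240/94097 ≈ 0.24698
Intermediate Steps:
y = -24 (y = 3*(-8) = -24)
K(C, a) = (-24 + a)/(2*C) (K(C, a) = (a - 24)/(C + C) = (-24 + a)/((2*C)) = (-24 + a)*(1/(2*C)) = (-24 + a)/(2*C))
(v(-19, -48) + 441)/(2017 + K(70, -65)) = (57 + 441)/(2017 + (1/2)*(-24 - 65)/70) = 498/(2017 + (1/2)*(1/70)*(-89)) = 498/(2017 - 89/140) = 498/(282291/140) = 498*(140/282291) = 23240/94097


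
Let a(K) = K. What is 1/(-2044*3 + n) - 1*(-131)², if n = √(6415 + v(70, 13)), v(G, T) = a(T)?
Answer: -161291933122/9398749 - √1607/18797498 ≈ -17161.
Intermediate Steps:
v(G, T) = T
n = 2*√1607 (n = √(6415 + 13) = √6428 = 2*√1607 ≈ 80.175)
1/(-2044*3 + n) - 1*(-131)² = 1/(-2044*3 + 2*√1607) - 1*(-131)² = 1/(-6132 + 2*√1607) - 1*17161 = 1/(-6132 + 2*√1607) - 17161 = -17161 + 1/(-6132 + 2*√1607)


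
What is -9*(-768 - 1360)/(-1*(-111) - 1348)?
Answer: -19152/1237 ≈ -15.483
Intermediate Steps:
-9*(-768 - 1360)/(-1*(-111) - 1348) = -(-19152)/(111 - 1348) = -(-19152)/(-1237) = -(-19152)*(-1)/1237 = -9*2128/1237 = -19152/1237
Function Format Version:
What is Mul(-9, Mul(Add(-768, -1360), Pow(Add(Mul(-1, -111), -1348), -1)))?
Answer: Rational(-19152, 1237) ≈ -15.483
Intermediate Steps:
Mul(-9, Mul(Add(-768, -1360), Pow(Add(Mul(-1, -111), -1348), -1))) = Mul(-9, Mul(-2128, Pow(Add(111, -1348), -1))) = Mul(-9, Mul(-2128, Pow(-1237, -1))) = Mul(-9, Mul(-2128, Rational(-1, 1237))) = Mul(-9, Rational(2128, 1237)) = Rational(-19152, 1237)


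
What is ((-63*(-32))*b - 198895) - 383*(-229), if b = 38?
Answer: -34580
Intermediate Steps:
((-63*(-32))*b - 198895) - 383*(-229) = (-63*(-32)*38 - 198895) - 383*(-229) = (2016*38 - 198895) + 87707 = (76608 - 198895) + 87707 = -122287 + 87707 = -34580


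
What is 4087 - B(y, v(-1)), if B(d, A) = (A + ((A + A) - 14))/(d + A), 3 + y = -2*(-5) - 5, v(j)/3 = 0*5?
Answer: 4094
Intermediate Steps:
v(j) = 0 (v(j) = 3*(0*5) = 3*0 = 0)
y = 2 (y = -3 + (-2*(-5) - 5) = -3 + (10 - 5) = -3 + 5 = 2)
B(d, A) = (-14 + 3*A)/(A + d) (B(d, A) = (A + (2*A - 14))/(A + d) = (A + (-14 + 2*A))/(A + d) = (-14 + 3*A)/(A + d))
4087 - B(y, v(-1)) = 4087 - (-14 + 3*0)/(0 + 2) = 4087 - (-14 + 0)/2 = 4087 - (-14)/2 = 4087 - 1*(-7) = 4087 + 7 = 4094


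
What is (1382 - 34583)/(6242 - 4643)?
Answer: -11067/533 ≈ -20.764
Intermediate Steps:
(1382 - 34583)/(6242 - 4643) = -33201/1599 = -33201*1/1599 = -11067/533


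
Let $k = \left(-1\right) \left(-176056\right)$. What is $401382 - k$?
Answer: $225326$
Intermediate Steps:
$k = 176056$
$401382 - k = 401382 - 176056 = 225326$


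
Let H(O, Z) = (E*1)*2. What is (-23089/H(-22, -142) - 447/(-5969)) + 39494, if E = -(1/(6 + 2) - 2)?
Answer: 2984829031/89535 ≈ 33337.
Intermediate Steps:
E = 15/8 (E = -(1/8 - 2) = -(⅛ - 2) = -1*(-15/8) = 15/8 ≈ 1.8750)
H(O, Z) = 15/4 (H(O, Z) = ((15/8)*1)*2 = (15/8)*2 = 15/4)
(-23089/H(-22, -142) - 447/(-5969)) + 39494 = (-23089/15/4 - 447/(-5969)) + 39494 = (-23089*4/15 - 447*(-1/5969)) + 39494 = (-92356/15 + 447/5969) + 39494 = -551266259/89535 + 39494 = 2984829031/89535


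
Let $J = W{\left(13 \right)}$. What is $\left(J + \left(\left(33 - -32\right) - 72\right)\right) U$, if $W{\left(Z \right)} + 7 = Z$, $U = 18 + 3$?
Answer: $-21$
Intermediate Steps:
$U = 21$
$W{\left(Z \right)} = -7 + Z$
$J = 6$ ($J = -7 + 13 = 6$)
$\left(J + \left(\left(33 - -32\right) - 72\right)\right) U = \left(6 + \left(\left(33 - -32\right) - 72\right)\right) 21 = \left(6 + \left(\left(33 + 32\right) - 72\right)\right) 21 = \left(6 + \left(65 - 72\right)\right) 21 = \left(6 - 7\right) 21 = \left(-1\right) 21 = -21$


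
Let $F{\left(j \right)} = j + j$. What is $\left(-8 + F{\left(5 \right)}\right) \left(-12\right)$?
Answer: $-24$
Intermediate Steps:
$F{\left(j \right)} = 2 j$
$\left(-8 + F{\left(5 \right)}\right) \left(-12\right) = \left(-8 + 2 \cdot 5\right) \left(-12\right) = \left(-8 + 10\right) \left(-12\right) = 2 \left(-12\right) = -24$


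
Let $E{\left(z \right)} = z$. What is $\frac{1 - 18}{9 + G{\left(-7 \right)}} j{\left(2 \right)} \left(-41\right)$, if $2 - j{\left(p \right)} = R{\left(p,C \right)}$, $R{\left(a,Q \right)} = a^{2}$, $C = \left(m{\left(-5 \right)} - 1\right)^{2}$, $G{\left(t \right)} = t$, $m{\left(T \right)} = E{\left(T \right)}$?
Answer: $-697$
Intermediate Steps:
$m{\left(T \right)} = T$
$C = 36$ ($C = \left(-5 - 1\right)^{2} = \left(-6\right)^{2} = 36$)
$j{\left(p \right)} = 2 - p^{2}$
$\frac{1 - 18}{9 + G{\left(-7 \right)}} j{\left(2 \right)} \left(-41\right) = \frac{1 - 18}{9 - 7} \left(2 - 2^{2}\right) \left(-41\right) = - \frac{17}{2} \left(2 - 4\right) \left(-41\right) = \left(-17\right) \frac{1}{2} \left(2 - 4\right) \left(-41\right) = \left(- \frac{17}{2}\right) \left(-2\right) \left(-41\right) = 17 \left(-41\right) = -697$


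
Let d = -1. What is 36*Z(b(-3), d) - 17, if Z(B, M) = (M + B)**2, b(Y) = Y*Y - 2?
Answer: 1279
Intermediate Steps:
b(Y) = -2 + Y**2 (b(Y) = Y**2 - 2 = -2 + Y**2)
Z(B, M) = (B + M)**2
36*Z(b(-3), d) - 17 = 36*((-2 + (-3)**2) - 1)**2 - 17 = 36*((-2 + 9) - 1)**2 - 17 = 36*(7 - 1)**2 - 17 = 36*6**2 - 17 = 36*36 - 17 = 1296 - 17 = 1279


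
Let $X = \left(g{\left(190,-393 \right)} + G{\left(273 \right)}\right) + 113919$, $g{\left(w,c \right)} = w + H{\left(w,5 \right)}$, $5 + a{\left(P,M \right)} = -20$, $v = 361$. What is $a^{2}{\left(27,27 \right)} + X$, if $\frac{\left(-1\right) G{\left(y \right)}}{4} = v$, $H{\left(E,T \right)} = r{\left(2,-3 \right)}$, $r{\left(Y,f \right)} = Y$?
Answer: $113292$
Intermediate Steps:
$H{\left(E,T \right)} = 2$
$a{\left(P,M \right)} = -25$ ($a{\left(P,M \right)} = -5 - 20 = -25$)
$g{\left(w,c \right)} = 2 + w$ ($g{\left(w,c \right)} = w + 2 = 2 + w$)
$G{\left(y \right)} = -1444$ ($G{\left(y \right)} = \left(-4\right) 361 = -1444$)
$X = 112667$ ($X = \left(\left(2 + 190\right) - 1444\right) + 113919 = \left(192 - 1444\right) + 113919 = -1252 + 113919 = 112667$)
$a^{2}{\left(27,27 \right)} + X = \left(-25\right)^{2} + 112667 = 625 + 112667 = 113292$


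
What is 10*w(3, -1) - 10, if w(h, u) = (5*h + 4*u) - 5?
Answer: 50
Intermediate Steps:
w(h, u) = -5 + 4*u + 5*h (w(h, u) = (4*u + 5*h) - 5 = -5 + 4*u + 5*h)
10*w(3, -1) - 10 = 10*(-5 + 4*(-1) + 5*3) - 10 = 10*(-5 - 4 + 15) - 10 = 10*6 - 10 = 60 - 10 = 50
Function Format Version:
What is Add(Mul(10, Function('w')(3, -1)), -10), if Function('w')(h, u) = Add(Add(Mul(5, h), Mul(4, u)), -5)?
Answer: 50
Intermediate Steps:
Function('w')(h, u) = Add(-5, Mul(4, u), Mul(5, h)) (Function('w')(h, u) = Add(Add(Mul(4, u), Mul(5, h)), -5) = Add(-5, Mul(4, u), Mul(5, h)))
Add(Mul(10, Function('w')(3, -1)), -10) = Add(Mul(10, Add(-5, Mul(4, -1), Mul(5, 3))), -10) = Add(Mul(10, Add(-5, -4, 15)), -10) = Add(Mul(10, 6), -10) = Add(60, -10) = 50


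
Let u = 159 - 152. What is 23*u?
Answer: 161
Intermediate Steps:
u = 7
23*u = 23*7 = 161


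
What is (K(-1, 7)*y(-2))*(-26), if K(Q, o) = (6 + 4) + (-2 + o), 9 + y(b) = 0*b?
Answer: 3510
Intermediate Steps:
y(b) = -9 (y(b) = -9 + 0*b = -9 + 0 = -9)
K(Q, o) = 8 + o (K(Q, o) = 10 + (-2 + o) = 8 + o)
(K(-1, 7)*y(-2))*(-26) = ((8 + 7)*(-9))*(-26) = (15*(-9))*(-26) = -135*(-26) = 3510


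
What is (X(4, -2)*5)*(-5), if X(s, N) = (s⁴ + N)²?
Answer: -1612900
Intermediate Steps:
X(s, N) = (N + s⁴)²
(X(4, -2)*5)*(-5) = ((-2 + 4⁴)²*5)*(-5) = ((-2 + 256)²*5)*(-5) = (254²*5)*(-5) = (64516*5)*(-5) = 322580*(-5) = -1612900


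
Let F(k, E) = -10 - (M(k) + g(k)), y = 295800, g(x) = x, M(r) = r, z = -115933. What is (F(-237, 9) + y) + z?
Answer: 180331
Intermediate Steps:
F(k, E) = -10 - 2*k (F(k, E) = -10 - (k + k) = -10 - 2*k)
(F(-237, 9) + y) + z = ((-10 - 2*(-237)) + 295800) - 115933 = ((-10 + 474) + 295800) - 115933 = (464 + 295800) - 115933 = 296264 - 115933 = 180331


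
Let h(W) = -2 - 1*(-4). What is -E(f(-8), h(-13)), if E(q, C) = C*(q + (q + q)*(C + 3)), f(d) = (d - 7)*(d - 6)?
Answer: -4620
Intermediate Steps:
f(d) = (-7 + d)*(-6 + d)
h(W) = 2 (h(W) = -2 + 4 = 2)
E(q, C) = C*(q + 2*q*(3 + C)) (E(q, C) = C*(q + (2*q)*(3 + C)) = C*(q + 2*q*(3 + C)))
-E(f(-8), h(-13)) = -2*(42 + (-8)**2 - 13*(-8))*(7 + 2*2) = -2*(42 + 64 + 104)*(7 + 4) = -2*210*11 = -1*4620 = -4620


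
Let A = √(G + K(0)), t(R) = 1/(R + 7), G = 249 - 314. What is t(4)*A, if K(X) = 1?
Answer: 8*I/11 ≈ 0.72727*I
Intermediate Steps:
G = -65
t(R) = 1/(7 + R)
A = 8*I (A = √(-65 + 1) = √(-64) = 8*I ≈ 8.0*I)
t(4)*A = (8*I)/(7 + 4) = (8*I)/11 = 8*I/11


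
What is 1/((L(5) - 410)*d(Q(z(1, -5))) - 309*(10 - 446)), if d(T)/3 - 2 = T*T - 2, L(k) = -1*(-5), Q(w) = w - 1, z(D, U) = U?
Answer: 1/90984 ≈ 1.0991e-5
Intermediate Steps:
Q(w) = -1 + w
L(k) = 5
d(T) = 3*T² (d(T) = 6 + 3*(T*T - 2) = 6 + 3*(T² - 2) = 6 + 3*(-2 + T²) = 6 + (-6 + 3*T²) = 3*T²)
1/((L(5) - 410)*d(Q(z(1, -5))) - 309*(10 - 446)) = 1/((5 - 410)*(3*(-1 - 5)²) - 309*(10 - 446)) = 1/(-1215*(-6)² - 309*(-436)) = 1/(-1215*36 + 134724) = 1/(-405*108 + 134724) = 1/(-43740 + 134724) = 1/90984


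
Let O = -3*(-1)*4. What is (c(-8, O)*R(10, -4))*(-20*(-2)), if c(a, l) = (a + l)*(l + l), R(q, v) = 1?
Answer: 3840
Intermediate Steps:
O = 12 (O = 3*4 = 12)
c(a, l) = 2*l*(a + l) (c(a, l) = (a + l)*(2*l) = 2*l*(a + l))
(c(-8, O)*R(10, -4))*(-20*(-2)) = ((2*12*(-8 + 12))*1)*(-20*(-2)) = ((2*12*4)*1)*40 = (96*1)*40 = 96*40 = 3840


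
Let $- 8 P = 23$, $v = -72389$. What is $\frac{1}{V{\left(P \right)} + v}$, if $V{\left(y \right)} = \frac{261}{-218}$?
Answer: $- \frac{218}{15781063} \approx -1.3814 \cdot 10^{-5}$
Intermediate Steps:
$P = - \frac{23}{8}$ ($P = \left(- \frac{1}{8}\right) 23 = - \frac{23}{8} \approx -2.875$)
$V{\left(y \right)} = - \frac{261}{218}$ ($V{\left(y \right)} = 261 \left(- \frac{1}{218}\right) = - \frac{261}{218}$)
$\frac{1}{V{\left(P \right)} + v} = \frac{1}{- \frac{261}{218} - 72389} = \frac{1}{- \frac{15781063}{218}} = - \frac{218}{15781063}$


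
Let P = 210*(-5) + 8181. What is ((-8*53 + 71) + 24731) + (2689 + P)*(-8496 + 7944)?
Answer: -5396262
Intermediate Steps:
P = 7131 (P = -1050 + 8181 = 7131)
((-8*53 + 71) + 24731) + (2689 + P)*(-8496 + 7944) = ((-8*53 + 71) + 24731) + (2689 + 7131)*(-8496 + 7944) = ((-424 + 71) + 24731) + 9820*(-552) = (-353 + 24731) - 5420640 = 24378 - 5420640 = -5396262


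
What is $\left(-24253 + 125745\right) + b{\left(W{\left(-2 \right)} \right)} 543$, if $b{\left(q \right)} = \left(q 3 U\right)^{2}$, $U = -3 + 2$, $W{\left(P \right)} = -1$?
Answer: $106379$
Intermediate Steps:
$U = -1$
$b{\left(q \right)} = 9 q^{2}$ ($b{\left(q \right)} = \left(q 3 \left(-1\right)\right)^{2} = \left(3 q \left(-1\right)\right)^{2} = \left(- 3 q\right)^{2} = 9 q^{2}$)
$\left(-24253 + 125745\right) + b{\left(W{\left(-2 \right)} \right)} 543 = \left(-24253 + 125745\right) + 9 \left(-1\right)^{2} \cdot 543 = 101492 + 9 \cdot 1 \cdot 543 = 101492 + 9 \cdot 543 = 101492 + 4887 = 106379$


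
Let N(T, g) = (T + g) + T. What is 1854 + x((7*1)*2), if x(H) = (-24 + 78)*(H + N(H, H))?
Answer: 4878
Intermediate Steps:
N(T, g) = g + 2*T
x(H) = 216*H (x(H) = (-24 + 78)*(H + (H + 2*H)) = 54*(H + 3*H) = 54*(4*H) = 216*H)
1854 + x((7*1)*2) = 1854 + 216*((7*1)*2) = 1854 + 216*(7*2) = 1854 + 216*14 = 1854 + 3024 = 4878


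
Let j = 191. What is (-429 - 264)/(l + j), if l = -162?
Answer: -693/29 ≈ -23.897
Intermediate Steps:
(-429 - 264)/(l + j) = (-429 - 264)/(-162 + 191) = -693/29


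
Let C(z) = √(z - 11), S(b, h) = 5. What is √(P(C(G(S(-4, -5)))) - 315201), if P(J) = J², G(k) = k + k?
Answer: I*√315202 ≈ 561.43*I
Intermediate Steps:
G(k) = 2*k
C(z) = √(-11 + z)
√(P(C(G(S(-4, -5)))) - 315201) = √((√(-11 + 2*5))² - 315201) = √((√(-11 + 10))² - 315201) = √((√(-1))² - 315201) = √(I² - 315201) = √(-1 - 315201) = √(-315202) = I*√315202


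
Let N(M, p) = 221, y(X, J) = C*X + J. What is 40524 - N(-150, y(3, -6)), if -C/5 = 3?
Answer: 40303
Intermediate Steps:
C = -15 (C = -5*3 = -15)
y(X, J) = J - 15*X (y(X, J) = -15*X + J = J - 15*X)
40524 - N(-150, y(3, -6)) = 40524 - 1*221 = 40524 - 221 = 40303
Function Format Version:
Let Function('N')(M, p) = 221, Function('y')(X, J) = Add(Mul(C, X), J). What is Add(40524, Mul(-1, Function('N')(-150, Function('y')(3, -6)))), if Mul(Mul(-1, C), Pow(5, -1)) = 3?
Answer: 40303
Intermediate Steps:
C = -15 (C = Mul(-5, 3) = -15)
Function('y')(X, J) = Add(J, Mul(-15, X)) (Function('y')(X, J) = Add(Mul(-15, X), J) = Add(J, Mul(-15, X)))
Add(40524, Mul(-1, Function('N')(-150, Function('y')(3, -6)))) = Add(40524, Mul(-1, 221)) = Add(40524, -221) = 40303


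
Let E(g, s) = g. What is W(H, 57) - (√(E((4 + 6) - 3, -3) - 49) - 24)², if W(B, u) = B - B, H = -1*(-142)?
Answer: -534 + 48*I*√42 ≈ -534.0 + 311.08*I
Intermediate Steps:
H = 142
W(B, u) = 0
W(H, 57) - (√(E((4 + 6) - 3, -3) - 49) - 24)² = 0 - (√(((4 + 6) - 3) - 49) - 24)² = 0 - (√((10 - 3) - 49) - 24)² = 0 - (√(7 - 49) - 24)² = 0 - (√(-42) - 24)² = 0 - (I*√42 - 24)² = 0 - (-24 + I*√42)² = -(-24 + I*√42)²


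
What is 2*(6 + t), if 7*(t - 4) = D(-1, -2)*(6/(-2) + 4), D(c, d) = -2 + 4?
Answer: 144/7 ≈ 20.571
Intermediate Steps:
D(c, d) = 2
t = 30/7 (t = 4 + (2*(6/(-2) + 4))/7 = 4 + (2*(6*(-½) + 4))/7 = 4 + (2*(-3 + 4))/7 = 4 + (2*1)/7 = 4 + (⅐)*2 = 4 + 2/7 = 30/7 ≈ 4.2857)
2*(6 + t) = 2*(6 + 30/7) = 2*(72/7) = 144/7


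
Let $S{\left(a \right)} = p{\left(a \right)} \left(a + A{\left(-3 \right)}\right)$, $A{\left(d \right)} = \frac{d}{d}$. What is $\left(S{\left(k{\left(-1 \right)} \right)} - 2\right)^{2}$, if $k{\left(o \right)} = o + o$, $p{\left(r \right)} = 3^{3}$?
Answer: $841$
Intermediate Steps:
$p{\left(r \right)} = 27$
$A{\left(d \right)} = 1$
$k{\left(o \right)} = 2 o$
$S{\left(a \right)} = 27 + 27 a$ ($S{\left(a \right)} = 27 \left(a + 1\right) = 27 \left(1 + a\right) = 27 + 27 a$)
$\left(S{\left(k{\left(-1 \right)} \right)} - 2\right)^{2} = \left(\left(27 + 27 \cdot 2 \left(-1\right)\right) - 2\right)^{2} = \left(\left(27 + 27 \left(-2\right)\right) - 2\right)^{2} = \left(\left(27 - 54\right) - 2\right)^{2} = \left(-27 - 2\right)^{2} = \left(-29\right)^{2} = 841$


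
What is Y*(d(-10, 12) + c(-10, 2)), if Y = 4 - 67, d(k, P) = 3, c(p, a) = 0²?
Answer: -189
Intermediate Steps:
c(p, a) = 0
Y = -63
Y*(d(-10, 12) + c(-10, 2)) = -63*(3 + 0) = -63*3 = -189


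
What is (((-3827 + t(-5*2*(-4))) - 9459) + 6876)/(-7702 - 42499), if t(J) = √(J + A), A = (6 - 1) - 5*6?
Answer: 6410/50201 - √15/50201 ≈ 0.12761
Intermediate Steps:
A = -25 (A = 5 - 30 = -25)
t(J) = √(-25 + J) (t(J) = √(J - 25) = √(-25 + J))
(((-3827 + t(-5*2*(-4))) - 9459) + 6876)/(-7702 - 42499) = (((-3827 + √(-25 - 5*2*(-4))) - 9459) + 6876)/(-7702 - 42499) = (((-3827 + √(-25 - 10*(-4))) - 9459) + 6876)/(-50201) = (((-3827 + √(-25 + 40)) - 9459) + 6876)*(-1/50201) = (((-3827 + √15) - 9459) + 6876)*(-1/50201) = ((-13286 + √15) + 6876)*(-1/50201) = (-6410 + √15)*(-1/50201) = 6410/50201 - √15/50201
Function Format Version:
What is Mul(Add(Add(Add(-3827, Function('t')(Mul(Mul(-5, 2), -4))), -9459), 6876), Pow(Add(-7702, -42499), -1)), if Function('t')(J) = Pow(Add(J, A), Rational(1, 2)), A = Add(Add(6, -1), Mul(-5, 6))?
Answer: Add(Rational(6410, 50201), Mul(Rational(-1, 50201), Pow(15, Rational(1, 2)))) ≈ 0.12761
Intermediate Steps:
A = -25 (A = Add(5, -30) = -25)
Function('t')(J) = Pow(Add(-25, J), Rational(1, 2)) (Function('t')(J) = Pow(Add(J, -25), Rational(1, 2)) = Pow(Add(-25, J), Rational(1, 2)))
Mul(Add(Add(Add(-3827, Function('t')(Mul(Mul(-5, 2), -4))), -9459), 6876), Pow(Add(-7702, -42499), -1)) = Mul(Add(Add(Add(-3827, Pow(Add(-25, Mul(Mul(-5, 2), -4)), Rational(1, 2))), -9459), 6876), Pow(Add(-7702, -42499), -1)) = Mul(Add(Add(Add(-3827, Pow(Add(-25, Mul(-10, -4)), Rational(1, 2))), -9459), 6876), Pow(-50201, -1)) = Mul(Add(Add(Add(-3827, Pow(Add(-25, 40), Rational(1, 2))), -9459), 6876), Rational(-1, 50201)) = Mul(Add(Add(Add(-3827, Pow(15, Rational(1, 2))), -9459), 6876), Rational(-1, 50201)) = Mul(Add(Add(-13286, Pow(15, Rational(1, 2))), 6876), Rational(-1, 50201)) = Mul(Add(-6410, Pow(15, Rational(1, 2))), Rational(-1, 50201)) = Add(Rational(6410, 50201), Mul(Rational(-1, 50201), Pow(15, Rational(1, 2))))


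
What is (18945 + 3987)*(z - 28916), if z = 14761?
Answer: -324602460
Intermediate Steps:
(18945 + 3987)*(z - 28916) = (18945 + 3987)*(14761 - 28916) = 22932*(-14155) = -324602460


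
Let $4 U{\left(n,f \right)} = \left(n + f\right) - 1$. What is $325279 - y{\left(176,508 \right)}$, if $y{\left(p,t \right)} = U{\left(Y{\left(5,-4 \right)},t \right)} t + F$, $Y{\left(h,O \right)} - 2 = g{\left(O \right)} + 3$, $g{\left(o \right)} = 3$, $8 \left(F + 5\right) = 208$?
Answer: $259853$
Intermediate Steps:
$F = 21$ ($F = -5 + \frac{1}{8} \cdot 208 = -5 + 26 = 21$)
$Y{\left(h,O \right)} = 8$ ($Y{\left(h,O \right)} = 2 + \left(3 + 3\right) = 2 + 6 = 8$)
$U{\left(n,f \right)} = - \frac{1}{4} + \frac{f}{4} + \frac{n}{4}$ ($U{\left(n,f \right)} = \frac{\left(n + f\right) - 1}{4} = \frac{\left(f + n\right) - 1}{4} = \frac{-1 + f + n}{4} = - \frac{1}{4} + \frac{f}{4} + \frac{n}{4}$)
$y{\left(p,t \right)} = 21 + t \left(\frac{7}{4} + \frac{t}{4}\right)$ ($y{\left(p,t \right)} = \left(- \frac{1}{4} + \frac{t}{4} + \frac{1}{4} \cdot 8\right) t + 21 = \left(- \frac{1}{4} + \frac{t}{4} + 2\right) t + 21 = \left(\frac{7}{4} + \frac{t}{4}\right) t + 21 = t \left(\frac{7}{4} + \frac{t}{4}\right) + 21 = 21 + t \left(\frac{7}{4} + \frac{t}{4}\right)$)
$325279 - y{\left(176,508 \right)} = 325279 - \left(21 + \frac{1}{4} \cdot 508 \left(7 + 508\right)\right) = 325279 - \left(21 + \frac{1}{4} \cdot 508 \cdot 515\right) = 325279 - \left(21 + 65405\right) = 325279 - 65426 = 259853$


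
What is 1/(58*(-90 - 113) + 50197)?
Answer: 1/38423 ≈ 2.6026e-5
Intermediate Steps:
1/(58*(-90 - 113) + 50197) = 1/(58*(-203) + 50197) = 1/(-11774 + 50197) = 1/38423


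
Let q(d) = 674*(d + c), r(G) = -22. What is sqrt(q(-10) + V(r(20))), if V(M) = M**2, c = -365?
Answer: I*sqrt(252266) ≈ 502.26*I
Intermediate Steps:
q(d) = -246010 + 674*d (q(d) = 674*(d - 365) = 674*(-365 + d) = -246010 + 674*d)
sqrt(q(-10) + V(r(20))) = sqrt((-246010 + 674*(-10)) + (-22)**2) = sqrt((-246010 - 6740) + 484) = sqrt(-252750 + 484) = sqrt(-252266) = I*sqrt(252266)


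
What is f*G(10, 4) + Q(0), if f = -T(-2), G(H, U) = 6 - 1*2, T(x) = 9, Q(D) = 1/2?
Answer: -71/2 ≈ -35.500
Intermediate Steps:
Q(D) = ½
G(H, U) = 4 (G(H, U) = 6 - 2 = 4)
f = -9 (f = -1*9 = -9)
f*G(10, 4) + Q(0) = -9*4 + ½ = -36 + ½ = -71/2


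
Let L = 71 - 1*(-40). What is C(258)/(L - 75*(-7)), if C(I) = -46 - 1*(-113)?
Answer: 67/636 ≈ 0.10535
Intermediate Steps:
C(I) = 67 (C(I) = -46 + 113 = 67)
L = 111 (L = 71 + 40 = 111)
C(258)/(L - 75*(-7)) = 67/(111 - 75*(-7)) = 67/(111 + 525) = 67/636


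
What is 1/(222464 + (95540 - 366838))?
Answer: -1/48834 ≈ -2.0478e-5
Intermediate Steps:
1/(222464 + (95540 - 366838)) = 1/(222464 - 271298) = 1/(-48834) = -1/48834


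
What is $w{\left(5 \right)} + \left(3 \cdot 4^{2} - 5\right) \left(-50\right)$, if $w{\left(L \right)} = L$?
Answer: $-2145$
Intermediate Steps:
$w{\left(5 \right)} + \left(3 \cdot 4^{2} - 5\right) \left(-50\right) = 5 + \left(3 \cdot 4^{2} - 5\right) \left(-50\right) = 5 + \left(3 \cdot 16 - 5\right) \left(-50\right) = 5 + \left(48 - 5\right) \left(-50\right) = 5 + 43 \left(-50\right) = 5 - 2150 = -2145$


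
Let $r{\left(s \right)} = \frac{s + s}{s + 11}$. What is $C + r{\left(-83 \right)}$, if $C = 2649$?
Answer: $\frac{95447}{36} \approx 2651.3$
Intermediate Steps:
$r{\left(s \right)} = \frac{2 s}{11 + s}$
$C + r{\left(-83 \right)} = 2649 + 2 \left(-83\right) \frac{1}{11 - 83} = 2649 + 2 \left(-83\right) \frac{1}{-72} = 2649 + 2 \left(-83\right) \left(- \frac{1}{72}\right) = 2649 + \frac{83}{36} = \frac{95447}{36}$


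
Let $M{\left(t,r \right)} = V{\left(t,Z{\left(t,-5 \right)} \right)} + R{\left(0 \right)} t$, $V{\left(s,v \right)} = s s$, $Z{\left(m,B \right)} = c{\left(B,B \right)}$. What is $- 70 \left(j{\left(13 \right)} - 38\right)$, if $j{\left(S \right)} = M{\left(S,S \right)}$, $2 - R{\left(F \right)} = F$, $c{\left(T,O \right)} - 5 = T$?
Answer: $-10990$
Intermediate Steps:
$c{\left(T,O \right)} = 5 + T$
$Z{\left(m,B \right)} = 5 + B$
$R{\left(F \right)} = 2 - F$
$V{\left(s,v \right)} = s^{2}$
$M{\left(t,r \right)} = t^{2} + 2 t$ ($M{\left(t,r \right)} = t^{2} + \left(2 - 0\right) t = t^{2} + \left(2 + 0\right) t = t^{2} + 2 t$)
$j{\left(S \right)} = S \left(2 + S\right)$
$- 70 \left(j{\left(13 \right)} - 38\right) = - 70 \left(13 \left(2 + 13\right) - 38\right) = - 70 \left(13 \cdot 15 - 38\right) = - 70 \left(195 - 38\right) = \left(-70\right) 157 = -10990$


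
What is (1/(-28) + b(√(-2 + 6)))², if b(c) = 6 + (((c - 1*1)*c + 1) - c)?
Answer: 38025/784 ≈ 48.501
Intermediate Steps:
b(c) = 7 - c + c*(-1 + c) (b(c) = 6 + (((c - 1)*c + 1) - c) = 6 + (((-1 + c)*c + 1) - c) = 6 + ((c*(-1 + c) + 1) - c) = 6 + ((1 + c*(-1 + c)) - c) = 6 + (1 - c + c*(-1 + c)) = 7 - c + c*(-1 + c))
(1/(-28) + b(√(-2 + 6)))² = (1/(-28) + (7 + (√(-2 + 6))² - 2*√(-2 + 6)))² = (-1/28 + (7 + (√4)² - 2*√4))² = (-1/28 + (7 + 2² - 2*2))² = (-1/28 + (7 + 4 - 4))² = (-1/28 + 7)² = (195/28)² = 38025/784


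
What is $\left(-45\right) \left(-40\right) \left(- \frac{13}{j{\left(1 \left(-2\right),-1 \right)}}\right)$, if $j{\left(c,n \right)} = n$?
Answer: $23400$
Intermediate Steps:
$\left(-45\right) \left(-40\right) \left(- \frac{13}{j{\left(1 \left(-2\right),-1 \right)}}\right) = \left(-45\right) \left(-40\right) \left(- \frac{13}{-1}\right) = 1800 \left(\left(-13\right) \left(-1\right)\right) = 1800 \cdot 13 = 23400$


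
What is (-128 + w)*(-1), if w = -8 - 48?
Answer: 184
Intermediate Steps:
w = -56
(-128 + w)*(-1) = (-128 - 56)*(-1) = -184*(-1) = 184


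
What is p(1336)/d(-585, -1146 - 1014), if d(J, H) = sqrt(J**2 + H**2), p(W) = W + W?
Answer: 2672*sqrt(2473)/111285 ≈ 1.1940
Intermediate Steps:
p(W) = 2*W
d(J, H) = sqrt(H**2 + J**2)
p(1336)/d(-585, -1146 - 1014) = (2*1336)/(sqrt((-1146 - 1014)**2 + (-585)**2)) = 2672/(sqrt((-2160)**2 + 342225)) = 2672/(sqrt(4665600 + 342225)) = 2672/(sqrt(5007825)) = 2672/((45*sqrt(2473))) = 2672*(sqrt(2473)/111285) = 2672*sqrt(2473)/111285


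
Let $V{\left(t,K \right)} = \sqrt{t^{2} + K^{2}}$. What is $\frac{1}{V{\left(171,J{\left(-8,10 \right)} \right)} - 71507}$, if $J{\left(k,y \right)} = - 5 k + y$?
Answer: $- \frac{71507}{5113219308} - \frac{\sqrt{31741}}{5113219308} \approx -1.402 \cdot 10^{-5}$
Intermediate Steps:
$J{\left(k,y \right)} = y - 5 k$
$V{\left(t,K \right)} = \sqrt{K^{2} + t^{2}}$
$\frac{1}{V{\left(171,J{\left(-8,10 \right)} \right)} - 71507} = \frac{1}{\sqrt{\left(10 - -40\right)^{2} + 171^{2}} - 71507} = \frac{1}{\sqrt{\left(10 + 40\right)^{2} + 29241} - 71507} = \frac{1}{\sqrt{50^{2} + 29241} - 71507} = \frac{1}{\sqrt{2500 + 29241} - 71507} = \frac{1}{\sqrt{31741} - 71507} = \frac{1}{-71507 + \sqrt{31741}}$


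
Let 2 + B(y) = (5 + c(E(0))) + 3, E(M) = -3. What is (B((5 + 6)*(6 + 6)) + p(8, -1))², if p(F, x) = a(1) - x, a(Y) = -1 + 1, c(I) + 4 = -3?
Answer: 0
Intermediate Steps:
c(I) = -7 (c(I) = -4 - 3 = -7)
a(Y) = 0
p(F, x) = -x (p(F, x) = 0 - x = -x)
B(y) = -1 (B(y) = -2 + ((5 - 7) + 3) = -2 + (-2 + 3) = -2 + 1 = -1)
(B((5 + 6)*(6 + 6)) + p(8, -1))² = (-1 - 1*(-1))² = (-1 + 1)² = 0² = 0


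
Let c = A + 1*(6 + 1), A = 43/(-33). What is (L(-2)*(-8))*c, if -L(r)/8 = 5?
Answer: 60160/33 ≈ 1823.0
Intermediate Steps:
A = -43/33 (A = 43*(-1/33) = -43/33 ≈ -1.3030)
L(r) = -40 (L(r) = -8*5 = -40)
c = 188/33 (c = -43/33 + 1*(6 + 1) = -43/33 + 1*7 = -43/33 + 7 = 188/33 ≈ 5.6970)
(L(-2)*(-8))*c = -40*(-8)*(188/33) = 320*(188/33) = 60160/33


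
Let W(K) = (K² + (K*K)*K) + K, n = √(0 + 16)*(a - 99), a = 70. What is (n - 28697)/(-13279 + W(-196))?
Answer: 28813/7504595 ≈ 0.0038394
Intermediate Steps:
n = -116 (n = √(0 + 16)*(70 - 99) = √16*(-29) = 4*(-29) = -116)
W(K) = K + K² + K³ (W(K) = (K² + K²*K) + K = (K² + K³) + K = K + K² + K³)
(n - 28697)/(-13279 + W(-196)) = (-116 - 28697)/(-13279 - 196*(1 - 196 + (-196)²)) = -28813/(-13279 - 196*(1 - 196 + 38416)) = -28813/(-13279 - 196*38221) = -28813/(-13279 - 7491316) = -28813/(-7504595) = -28813*(-1/7504595) = 28813/7504595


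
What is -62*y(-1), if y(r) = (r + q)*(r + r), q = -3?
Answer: -496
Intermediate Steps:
y(r) = 2*r*(-3 + r) (y(r) = (r - 3)*(r + r) = (-3 + r)*(2*r) = 2*r*(-3 + r))
-62*y(-1) = -124*(-1)*(-3 - 1) = -124*(-1)*(-4) = -62*8 = -496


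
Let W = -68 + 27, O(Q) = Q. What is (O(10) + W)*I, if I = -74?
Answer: 2294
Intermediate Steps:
W = -41
(O(10) + W)*I = (10 - 41)*(-74) = -31*(-74) = 2294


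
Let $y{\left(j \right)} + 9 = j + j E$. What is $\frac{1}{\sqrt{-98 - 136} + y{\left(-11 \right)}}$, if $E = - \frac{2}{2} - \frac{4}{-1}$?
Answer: $- \frac{53}{3043} - \frac{3 i \sqrt{26}}{3043} \approx -0.017417 - 0.005027 i$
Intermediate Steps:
$E = 3$ ($E = \left(-2\right) \frac{1}{2} - -4 = -1 + 4 = 3$)
$y{\left(j \right)} = -9 + 4 j$ ($y{\left(j \right)} = -9 + \left(j + j 3\right) = -9 + \left(j + 3 j\right) = -9 + 4 j$)
$\frac{1}{\sqrt{-98 - 136} + y{\left(-11 \right)}} = \frac{1}{\sqrt{-98 - 136} + \left(-9 + 4 \left(-11\right)\right)} = \frac{1}{\sqrt{-234} - 53} = \frac{1}{3 i \sqrt{26} - 53} = \frac{1}{-53 + 3 i \sqrt{26}}$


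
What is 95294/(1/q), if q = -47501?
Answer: -4526560294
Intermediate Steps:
95294/(1/q) = 95294/(1/(-47501)) = 95294/(-1/47501) = 95294*(-47501) = -4526560294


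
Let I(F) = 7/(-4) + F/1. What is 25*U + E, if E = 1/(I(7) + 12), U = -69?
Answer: -119021/69 ≈ -1724.9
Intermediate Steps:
I(F) = -7/4 + F (I(F) = 7*(-¼) + F*1 = -7/4 + F)
E = 4/69 (E = 1/((-7/4 + 7) + 12) = 1/(21/4 + 12) = 1/(69/4) = 4/69 ≈ 0.057971)
25*U + E = 25*(-69) + 4/69 = -1725 + 4/69 = -119021/69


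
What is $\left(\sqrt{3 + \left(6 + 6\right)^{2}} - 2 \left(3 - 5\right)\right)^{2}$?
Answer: $163 + 56 \sqrt{3} \approx 259.99$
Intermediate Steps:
$\left(\sqrt{3 + \left(6 + 6\right)^{2}} - 2 \left(3 - 5\right)\right)^{2} = \left(\sqrt{3 + 12^{2}} - -4\right)^{2} = \left(\sqrt{3 + 144} + 4\right)^{2} = \left(\sqrt{147} + 4\right)^{2} = \left(7 \sqrt{3} + 4\right)^{2} = \left(4 + 7 \sqrt{3}\right)^{2}$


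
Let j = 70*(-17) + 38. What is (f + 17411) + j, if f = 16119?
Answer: 32378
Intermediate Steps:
j = -1152 (j = -1190 + 38 = -1152)
(f + 17411) + j = (16119 + 17411) - 1152 = 33530 - 1152 = 32378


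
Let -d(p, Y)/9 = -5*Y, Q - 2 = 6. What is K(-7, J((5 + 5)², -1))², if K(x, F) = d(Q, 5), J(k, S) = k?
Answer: 50625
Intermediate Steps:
Q = 8 (Q = 2 + 6 = 8)
d(p, Y) = 45*Y (d(p, Y) = -(-45)*Y = 45*Y)
K(x, F) = 225 (K(x, F) = 45*5 = 225)
K(-7, J((5 + 5)², -1))² = 225² = 50625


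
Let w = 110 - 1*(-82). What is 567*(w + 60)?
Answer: 142884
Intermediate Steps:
w = 192 (w = 110 + 82 = 192)
567*(w + 60) = 567*(192 + 60) = 567*252 = 142884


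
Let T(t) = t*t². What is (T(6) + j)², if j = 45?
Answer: 68121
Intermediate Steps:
T(t) = t³
(T(6) + j)² = (6³ + 45)² = (216 + 45)² = 261² = 68121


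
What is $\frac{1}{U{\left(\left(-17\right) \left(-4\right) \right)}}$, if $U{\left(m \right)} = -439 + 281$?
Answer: $- \frac{1}{158} \approx -0.0063291$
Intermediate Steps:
$U{\left(m \right)} = -158$
$\frac{1}{U{\left(\left(-17\right) \left(-4\right) \right)}} = \frac{1}{-158} = - \frac{1}{158}$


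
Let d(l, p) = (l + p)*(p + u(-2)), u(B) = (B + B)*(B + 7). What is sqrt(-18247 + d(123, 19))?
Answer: I*sqrt(18389) ≈ 135.61*I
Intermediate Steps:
u(B) = 2*B*(7 + B) (u(B) = (2*B)*(7 + B) = 2*B*(7 + B))
d(l, p) = (-20 + p)*(l + p) (d(l, p) = (l + p)*(p + 2*(-2)*(7 - 2)) = (l + p)*(p + 2*(-2)*5) = (l + p)*(p - 20) = (l + p)*(-20 + p) = (-20 + p)*(l + p))
sqrt(-18247 + d(123, 19)) = sqrt(-18247 + (19**2 - 20*123 - 20*19 + 123*19)) = sqrt(-18247 + (361 - 2460 - 380 + 2337)) = sqrt(-18247 - 142) = sqrt(-18389) = I*sqrt(18389)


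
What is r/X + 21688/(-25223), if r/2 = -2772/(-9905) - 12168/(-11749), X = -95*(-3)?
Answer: -33885388252432/39836180254475 ≈ -0.85062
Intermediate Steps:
X = 285
r = 43740648/16624835 (r = 2*(-2772/(-9905) - 12168/(-11749)) = 2*(-2772*(-1/9905) - 12168*(-1/11749)) = 2*(396/1415 + 12168/11749) = 2*(21870324/16624835) = 43740648/16624835 ≈ 2.6310)
r/X + 21688/(-25223) = (43740648/16624835)/285 + 21688/(-25223) = (43740648/16624835)*(1/285) + 21688*(-1/25223) = 14580216/1579359325 - 21688/25223 = -33885388252432/39836180254475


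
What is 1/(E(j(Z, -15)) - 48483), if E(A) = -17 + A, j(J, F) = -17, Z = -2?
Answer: -1/48517 ≈ -2.0611e-5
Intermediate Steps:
1/(E(j(Z, -15)) - 48483) = 1/((-17 - 17) - 48483) = 1/(-34 - 48483) = 1/(-48517) = -1/48517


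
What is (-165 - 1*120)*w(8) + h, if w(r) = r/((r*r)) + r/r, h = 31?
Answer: -2317/8 ≈ -289.63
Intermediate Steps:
w(r) = 1 + 1/r (w(r) = r/(r**2) + 1 = r/r**2 + 1 = 1/r + 1 = 1 + 1/r)
(-165 - 1*120)*w(8) + h = (-165 - 1*120)*((1 + 8)/8) + 31 = (-165 - 120)*((1/8)*9) + 31 = -285*9/8 + 31 = -2565/8 + 31 = -2317/8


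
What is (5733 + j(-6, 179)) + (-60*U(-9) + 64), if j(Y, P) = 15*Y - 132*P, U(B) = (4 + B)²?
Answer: -19421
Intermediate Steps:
j(Y, P) = -132*P + 15*Y
(5733 + j(-6, 179)) + (-60*U(-9) + 64) = (5733 + (-132*179 + 15*(-6))) + (-60*(4 - 9)² + 64) = (5733 + (-23628 - 90)) + (-60*(-5)² + 64) = (5733 - 23718) + (-60*25 + 64) = -17985 + (-1500 + 64) = -17985 - 1436 = -19421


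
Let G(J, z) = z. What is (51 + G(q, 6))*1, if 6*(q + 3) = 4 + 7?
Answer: 57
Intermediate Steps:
q = -7/6 (q = -3 + (4 + 7)/6 = -3 + (⅙)*11 = -3 + 11/6 = -7/6 ≈ -1.1667)
(51 + G(q, 6))*1 = (51 + 6)*1 = 57*1 = 57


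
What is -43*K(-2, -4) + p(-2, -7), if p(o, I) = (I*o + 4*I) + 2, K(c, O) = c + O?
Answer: 246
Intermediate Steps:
K(c, O) = O + c
p(o, I) = 2 + 4*I + I*o (p(o, I) = (4*I + I*o) + 2 = 2 + 4*I + I*o)
-43*K(-2, -4) + p(-2, -7) = -43*(-4 - 2) + (2 + 4*(-7) - 7*(-2)) = -43*(-6) + (2 - 28 + 14) = 258 - 12 = 246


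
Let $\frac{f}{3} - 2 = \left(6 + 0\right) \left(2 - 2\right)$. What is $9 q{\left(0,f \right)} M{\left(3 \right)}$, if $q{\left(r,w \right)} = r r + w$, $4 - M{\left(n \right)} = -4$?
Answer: $432$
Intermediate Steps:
$f = 6$ ($f = 6 + 3 \left(6 + 0\right) \left(2 - 2\right) = 6 + 3 \cdot 6 \cdot 0 = 6 + 3 \cdot 0 = 6 + 0 = 6$)
$M{\left(n \right)} = 8$ ($M{\left(n \right)} = 4 - -4 = 4 + 4 = 8$)
$q{\left(r,w \right)} = w + r^{2}$ ($q{\left(r,w \right)} = r^{2} + w = w + r^{2}$)
$9 q{\left(0,f \right)} M{\left(3 \right)} = 9 \left(6 + 0^{2}\right) 8 = 9 \left(6 + 0\right) 8 = 9 \cdot 6 \cdot 8 = 54 \cdot 8 = 432$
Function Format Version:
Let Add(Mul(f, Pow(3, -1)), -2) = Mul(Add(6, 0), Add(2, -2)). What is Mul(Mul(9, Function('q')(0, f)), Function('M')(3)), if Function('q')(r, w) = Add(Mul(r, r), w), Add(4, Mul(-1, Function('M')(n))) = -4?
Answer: 432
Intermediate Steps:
f = 6 (f = Add(6, Mul(3, Mul(Add(6, 0), Add(2, -2)))) = Add(6, Mul(3, Mul(6, 0))) = Add(6, Mul(3, 0)) = Add(6, 0) = 6)
Function('M')(n) = 8 (Function('M')(n) = Add(4, Mul(-1, -4)) = Add(4, 4) = 8)
Function('q')(r, w) = Add(w, Pow(r, 2)) (Function('q')(r, w) = Add(Pow(r, 2), w) = Add(w, Pow(r, 2)))
Mul(Mul(9, Function('q')(0, f)), Function('M')(3)) = Mul(Mul(9, Add(6, Pow(0, 2))), 8) = Mul(Mul(9, Add(6, 0)), 8) = Mul(Mul(9, 6), 8) = Mul(54, 8) = 432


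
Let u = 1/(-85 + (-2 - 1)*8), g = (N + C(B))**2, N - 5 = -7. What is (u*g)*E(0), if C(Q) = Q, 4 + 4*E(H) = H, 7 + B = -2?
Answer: 121/109 ≈ 1.1101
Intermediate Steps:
N = -2 (N = 5 - 7 = -2)
B = -9 (B = -7 - 2 = -9)
E(H) = -1 + H/4
g = 121 (g = (-2 - 9)**2 = (-11)**2 = 121)
u = -1/109 (u = 1/(-85 - 3*8) = 1/(-85 - 24) = 1/(-109) = -1/109 ≈ -0.0091743)
(u*g)*E(0) = (-1/109*121)*(-1 + (1/4)*0) = -121*(-1 + 0)/109 = -121/109*(-1) = 121/109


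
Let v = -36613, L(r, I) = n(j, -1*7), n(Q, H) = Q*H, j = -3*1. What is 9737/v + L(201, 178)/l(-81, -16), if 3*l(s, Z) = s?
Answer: -343924/329517 ≈ -1.0437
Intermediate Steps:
j = -3
l(s, Z) = s/3
n(Q, H) = H*Q
L(r, I) = 21 (L(r, I) = -1*7*(-3) = -7*(-3) = 21)
9737/v + L(201, 178)/l(-81, -16) = 9737/(-36613) + 21/(((⅓)*(-81))) = 9737*(-1/36613) + 21/(-27) = -9737/36613 + 21*(-1/27) = -9737/36613 - 7/9 = -343924/329517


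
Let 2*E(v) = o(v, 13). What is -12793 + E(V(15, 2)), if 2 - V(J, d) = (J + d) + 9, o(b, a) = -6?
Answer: -12796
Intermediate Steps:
V(J, d) = -7 - J - d (V(J, d) = 2 - ((J + d) + 9) = 2 - (9 + J + d) = 2 + (-9 - J - d) = -7 - J - d)
E(v) = -3 (E(v) = (1/2)*(-6) = -3)
-12793 + E(V(15, 2)) = -12793 - 3 = -12796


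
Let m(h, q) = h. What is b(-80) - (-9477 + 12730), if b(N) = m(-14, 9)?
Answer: -3267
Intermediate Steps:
b(N) = -14
b(-80) - (-9477 + 12730) = -14 - (-9477 + 12730) = -14 - 1*3253 = -14 - 3253 = -3267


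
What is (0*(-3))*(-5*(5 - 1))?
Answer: 0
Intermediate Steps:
(0*(-3))*(-5*(5 - 1)) = 0*(-5*4) = 0*(-20) = 0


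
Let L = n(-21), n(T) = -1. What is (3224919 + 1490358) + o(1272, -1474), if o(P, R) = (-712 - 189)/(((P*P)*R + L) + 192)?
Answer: 11245502900454226/2384908225 ≈ 4.7153e+6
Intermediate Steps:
L = -1
o(P, R) = -901/(191 + R*P**2) (o(P, R) = (-712 - 189)/(((P*P)*R - 1) + 192) = -901/((P**2*R - 1) + 192) = -901/((R*P**2 - 1) + 192) = -901/((-1 + R*P**2) + 192) = -901/(191 + R*P**2))
(3224919 + 1490358) + o(1272, -1474) = (3224919 + 1490358) - 901/(191 - 1474*1272**2) = 4715277 - 901/(191 - 1474*1617984) = 4715277 - 901/(191 - 2384908416) = 4715277 - 901/(-2384908225) = 4715277 - 901*(-1/2384908225) = 4715277 + 901/2384908225 = 11245502900454226/2384908225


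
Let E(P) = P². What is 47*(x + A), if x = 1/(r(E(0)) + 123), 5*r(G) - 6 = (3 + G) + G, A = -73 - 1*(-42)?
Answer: -908933/624 ≈ -1456.6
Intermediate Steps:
A = -31 (A = -73 + 42 = -31)
r(G) = 9/5 + 2*G/5 (r(G) = 6/5 + ((3 + G) + G)/5 = 6/5 + (3 + 2*G)/5 = 6/5 + (⅗ + 2*G/5) = 9/5 + 2*G/5)
x = 5/624 (x = 1/((9/5 + (⅖)*0²) + 123) = 1/((9/5 + (⅖)*0) + 123) = 1/((9/5 + 0) + 123) = 1/(9/5 + 123) = 1/(624/5) = 5/624 ≈ 0.0080128)
47*(x + A) = 47*(5/624 - 31) = 47*(-19339/624) = -908933/624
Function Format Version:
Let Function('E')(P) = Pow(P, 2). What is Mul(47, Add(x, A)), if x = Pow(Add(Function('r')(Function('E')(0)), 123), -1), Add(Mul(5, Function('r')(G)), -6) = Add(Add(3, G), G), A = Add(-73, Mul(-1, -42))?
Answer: Rational(-908933, 624) ≈ -1456.6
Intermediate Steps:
A = -31 (A = Add(-73, 42) = -31)
Function('r')(G) = Add(Rational(9, 5), Mul(Rational(2, 5), G)) (Function('r')(G) = Add(Rational(6, 5), Mul(Rational(1, 5), Add(Add(3, G), G))) = Add(Rational(6, 5), Mul(Rational(1, 5), Add(3, Mul(2, G)))) = Add(Rational(6, 5), Add(Rational(3, 5), Mul(Rational(2, 5), G))) = Add(Rational(9, 5), Mul(Rational(2, 5), G)))
x = Rational(5, 624) (x = Pow(Add(Add(Rational(9, 5), Mul(Rational(2, 5), Pow(0, 2))), 123), -1) = Pow(Add(Add(Rational(9, 5), Mul(Rational(2, 5), 0)), 123), -1) = Pow(Add(Add(Rational(9, 5), 0), 123), -1) = Pow(Add(Rational(9, 5), 123), -1) = Pow(Rational(624, 5), -1) = Rational(5, 624) ≈ 0.0080128)
Mul(47, Add(x, A)) = Mul(47, Add(Rational(5, 624), -31)) = Mul(47, Rational(-19339, 624)) = Rational(-908933, 624)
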